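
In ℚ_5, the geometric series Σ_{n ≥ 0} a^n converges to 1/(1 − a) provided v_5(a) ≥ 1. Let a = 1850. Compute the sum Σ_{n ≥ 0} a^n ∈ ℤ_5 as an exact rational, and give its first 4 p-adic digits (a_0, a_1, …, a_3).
Σ a^n = 1/(1 − a) = -1/1849;  first 4 digits = (1, 0, 4, 4)

v_5(a) = 2 ≥ 1, so the series converges in ℤ_5 to 1/(1 − a) = 1/(1 − 1850) = -1/1849. Expand this rational in ℤ_5: compute digits iteratively via d_i = x_i mod 5, x_{i+1} = (x_i − d_i)/5. The first 4 digits are (1, 0, 4, 4).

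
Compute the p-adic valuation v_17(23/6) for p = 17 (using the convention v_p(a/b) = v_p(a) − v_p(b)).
v_17(23/6) = 0

Factor powers of 17 from the numerator and denominator of the reduced fraction: 23 = 17^0 · 23 and 6 = 17^0 · 6. Apply v_p(a/b) = v_p(a) − v_p(b): v_17(23/6) = 0 − 0 = 0.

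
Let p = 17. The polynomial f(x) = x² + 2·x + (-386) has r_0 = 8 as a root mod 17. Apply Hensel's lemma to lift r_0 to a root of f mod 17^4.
r_3 = 14475 (mod 83521)

Hensel: r_{i+1} = r_i − f(r_i)·(f′(r_i))^{-1} mod 17^{i+2}, f′(x) = 2x + 2. Iterate:
  r_0 = 8 (mod 17)
  r_1 = 25 (mod 289)
  r_2 = 4649 (mod 4913)
  r_3 = 14475 (mod 83521)
Final: r = 14475 satisfies f(r) ≡ 0 mod 17^4.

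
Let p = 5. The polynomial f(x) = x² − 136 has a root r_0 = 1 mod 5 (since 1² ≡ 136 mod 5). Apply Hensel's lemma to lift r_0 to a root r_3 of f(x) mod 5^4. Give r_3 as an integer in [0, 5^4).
r_3 = 431 (mod 625)

Hensel's recurrence: r_{i+1} = r_i − f(r_i)·(f′(r_i))^{-1} mod 5^{i+2}, with f′(x) = 2x. Iterate:
  r_0 = 1 (mod 5)
  r_1 = 6 (mod 25)
  r_2 = 56 (mod 125)
  r_3 = 431 (mod 625)
Final: r_3 = 431, and one checks f(r_3) ≡ 0 mod 5^4.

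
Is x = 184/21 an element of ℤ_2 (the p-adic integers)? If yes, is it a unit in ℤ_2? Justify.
x ∈ ℤ_2 but not a unit; v_2(x) = 3 > 0

ℤ_2 = {x ∈ ℚ_2 : v_2(x) ≥ 0} and ℤ_2^× = {x ∈ ℤ_2 : v_2(x) = 0}. Here v_2(184/21) = v_2(num) − v_2(den) = 3; compare against these criteria.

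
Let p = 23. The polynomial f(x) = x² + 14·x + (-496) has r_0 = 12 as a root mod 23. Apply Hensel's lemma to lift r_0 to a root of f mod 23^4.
r_3 = 34903 (mod 279841)

Hensel: r_{i+1} = r_i − f(r_i)·(f′(r_i))^{-1} mod 23^{i+2}, f′(x) = 2x + 14. Iterate:
  r_0 = 12 (mod 23)
  r_1 = 518 (mod 529)
  r_2 = 10569 (mod 12167)
  r_3 = 34903 (mod 279841)
Final: r = 34903 satisfies f(r) ≡ 0 mod 23^4.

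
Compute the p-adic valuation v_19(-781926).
v_19(-781926) = 4

v_19(n) is the largest exponent k such that 19^k divides n. Factor out: -781926 = -19^4 · 6. (Sign doesn't affect v_p.) So v_19(-781926) = 4.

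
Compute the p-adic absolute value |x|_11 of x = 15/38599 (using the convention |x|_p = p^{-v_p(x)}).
|15/38599|_11 = 1331

Step 1 — compute v_11(x) by factoring powers of 11 out of the numerator and denominator: v_11(15/38599) = -3. Step 2 — apply |x|_p = p^{-v_p(x)} = 11^{3} = 1331.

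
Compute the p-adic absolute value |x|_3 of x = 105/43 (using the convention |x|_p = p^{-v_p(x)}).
|105/43|_3 = 1/3

Step 1 — compute v_3(x) by factoring powers of 3 out of the numerator and denominator: v_3(105/43) = 1. Step 2 — apply |x|_p = p^{-v_p(x)} = 3^{-1} = 1/3.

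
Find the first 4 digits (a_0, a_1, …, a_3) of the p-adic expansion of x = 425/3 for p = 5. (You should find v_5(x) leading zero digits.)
(a_0, …, a_3) = (0, 0, 4, 2)

v_5(425/3) = 2, so a_0 = ... = a_1 = 0. Factor out: x = 5^2 · u with u = 17/3 a unit in ℤ_5. Expand u iteratively via a_{v+i} = u_i mod 5, u_{i+1} = (u_i − a_{v+i})/5:
  u_0 = 17/3;  a_2 = 4;  u_1 = (u_0 − 4)/5 = 1/3
  u_1 = 1/3;  a_3 = 2;  u_2 = (u_1 − 2)/5 = -1/3
Digits: (0, 0, 4, 2).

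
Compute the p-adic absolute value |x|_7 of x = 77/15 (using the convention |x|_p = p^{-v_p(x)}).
|77/15|_7 = 1/7

Step 1 — compute v_7(x) by factoring powers of 7 out of the numerator and denominator: v_7(77/15) = 1. Step 2 — apply |x|_p = p^{-v_p(x)} = 7^{-1} = 1/7.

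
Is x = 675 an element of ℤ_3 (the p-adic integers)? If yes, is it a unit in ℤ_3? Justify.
x ∈ ℤ_3 but not a unit; v_3(x) = 3 > 0

ℤ_3 = {x ∈ ℚ_3 : v_3(x) ≥ 0} and ℤ_3^× = {x ∈ ℤ_3 : v_3(x) = 0}. Here v_3(675) = v_3(num) − v_3(den) = 3; compare against these criteria.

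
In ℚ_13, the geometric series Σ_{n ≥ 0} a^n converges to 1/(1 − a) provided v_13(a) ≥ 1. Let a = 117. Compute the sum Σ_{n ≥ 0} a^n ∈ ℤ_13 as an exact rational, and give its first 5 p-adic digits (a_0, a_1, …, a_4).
Σ a^n = 1/(1 − a) = -1/116;  first 5 digits = (1, 9, 3, 7, 0)

v_13(a) = 1 ≥ 1, so the series converges in ℤ_13 to 1/(1 − a) = 1/(1 − 117) = -1/116. Expand this rational in ℤ_13: compute digits iteratively via d_i = x_i mod 13, x_{i+1} = (x_i − d_i)/13. The first 5 digits are (1, 9, 3, 7, 0).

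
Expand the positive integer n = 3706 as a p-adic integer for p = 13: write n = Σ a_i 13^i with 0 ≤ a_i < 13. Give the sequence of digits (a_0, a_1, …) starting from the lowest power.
(a_0, a_1, …) = (1, 12, 8, 1)

Repeated division by 13 gives the digits low-to-high: 3706 = 1 + 12·13^1 + 8·13^2 + 1·13^3. Digit sequence: (1, 12, 8, 1).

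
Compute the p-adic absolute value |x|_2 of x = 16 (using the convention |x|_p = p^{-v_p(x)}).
|16|_2 = 1/16

Step 1 — compute v_2(x) by factoring powers of 2 out of the numerator and denominator: v_2(16) = 4. Step 2 — apply |x|_p = p^{-v_p(x)} = 2^{-4} = 1/16.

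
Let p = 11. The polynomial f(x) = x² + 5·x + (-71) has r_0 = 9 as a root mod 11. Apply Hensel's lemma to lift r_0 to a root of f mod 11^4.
r_3 = 14111 (mod 14641)

Hensel: r_{i+1} = r_i − f(r_i)·(f′(r_i))^{-1} mod 11^{i+2}, f′(x) = 2x + 5. Iterate:
  r_0 = 9 (mod 11)
  r_1 = 75 (mod 121)
  r_2 = 801 (mod 1331)
  r_3 = 14111 (mod 14641)
Final: r = 14111 satisfies f(r) ≡ 0 mod 11^4.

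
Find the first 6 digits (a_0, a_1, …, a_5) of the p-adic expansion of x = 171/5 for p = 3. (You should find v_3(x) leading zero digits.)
(a_0, …, a_5) = (0, 0, 2, 0, 2, 0)

v_3(171/5) = 2, so a_0 = ... = a_1 = 0. Factor out: x = 3^2 · u with u = 19/5 a unit in ℤ_3. Expand u iteratively via a_{v+i} = u_i mod 3, u_{i+1} = (u_i − a_{v+i})/3:
  u_0 = 19/5;  a_2 = 2;  u_1 = (u_0 − 2)/3 = 3/5
  u_1 = 3/5;  a_3 = 0;  u_2 = (u_1 − 0)/3 = 1/5
  u_2 = 1/5;  a_4 = 2;  u_3 = (u_2 − 2)/3 = -3/5
  u_3 = -3/5;  a_5 = 0;  u_4 = (u_3 − 0)/3 = -1/5
Digits: (0, 0, 2, 0, 2, 0).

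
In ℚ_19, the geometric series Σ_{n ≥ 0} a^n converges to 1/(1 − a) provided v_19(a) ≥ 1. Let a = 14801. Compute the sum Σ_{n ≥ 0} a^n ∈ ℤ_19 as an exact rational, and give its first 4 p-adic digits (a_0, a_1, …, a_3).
Σ a^n = 1/(1 − a) = -1/14800;  first 4 digits = (1, 0, 3, 2)

v_19(a) = 2 ≥ 1, so the series converges in ℤ_19 to 1/(1 − a) = 1/(1 − 14801) = -1/14800. Expand this rational in ℤ_19: compute digits iteratively via d_i = x_i mod 19, x_{i+1} = (x_i − d_i)/19. The first 4 digits are (1, 0, 3, 2).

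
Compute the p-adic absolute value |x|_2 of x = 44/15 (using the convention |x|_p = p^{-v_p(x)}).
|44/15|_2 = 1/4

Step 1 — compute v_2(x) by factoring powers of 2 out of the numerator and denominator: v_2(44/15) = 2. Step 2 — apply |x|_p = p^{-v_p(x)} = 2^{-2} = 1/4.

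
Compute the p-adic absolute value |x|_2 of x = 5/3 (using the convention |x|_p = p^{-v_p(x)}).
|5/3|_2 = 1

Step 1 — compute v_2(x) by factoring powers of 2 out of the numerator and denominator: v_2(5/3) = 0. Step 2 — apply |x|_p = p^{-v_p(x)} = 2^{0} = 1.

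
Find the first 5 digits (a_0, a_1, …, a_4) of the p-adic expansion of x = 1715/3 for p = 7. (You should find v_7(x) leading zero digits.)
(a_0, …, a_4) = (0, 0, 0, 4, 2)

v_7(1715/3) = 3, so a_0 = ... = a_2 = 0. Factor out: x = 7^3 · u with u = 5/3 a unit in ℤ_7. Expand u iteratively via a_{v+i} = u_i mod 7, u_{i+1} = (u_i − a_{v+i})/7:
  u_0 = 5/3;  a_3 = 4;  u_1 = (u_0 − 4)/7 = -1/3
  u_1 = -1/3;  a_4 = 2;  u_2 = (u_1 − 2)/7 = -1/3
Digits: (0, 0, 0, 4, 2).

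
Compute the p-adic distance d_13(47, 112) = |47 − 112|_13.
d_13(47, 112) = 1/13

Step 1 — x − y = 47 − 112 = -65. Step 2 — v_13(-65) = 1 (factor: -65 = −(13^1 · 5); the sign does not affect v_p). Step 3 — |x − y|_13 = 13^{-1} = 1/13.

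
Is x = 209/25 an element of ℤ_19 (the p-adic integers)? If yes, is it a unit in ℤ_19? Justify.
x ∈ ℤ_19 but not a unit; v_19(x) = 1 > 0

ℤ_19 = {x ∈ ℚ_19 : v_19(x) ≥ 0} and ℤ_19^× = {x ∈ ℤ_19 : v_19(x) = 0}. Here v_19(209/25) = v_19(num) − v_19(den) = 1; compare against these criteria.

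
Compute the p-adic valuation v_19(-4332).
v_19(-4332) = 2

v_19(n) is the largest exponent k such that 19^k divides n. Factor out: -4332 = -19^2 · 12. (Sign doesn't affect v_p.) So v_19(-4332) = 2.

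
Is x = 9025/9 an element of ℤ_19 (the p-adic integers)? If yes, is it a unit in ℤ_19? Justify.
x ∈ ℤ_19 but not a unit; v_19(x) = 2 > 0

ℤ_19 = {x ∈ ℚ_19 : v_19(x) ≥ 0} and ℤ_19^× = {x ∈ ℤ_19 : v_19(x) = 0}. Here v_19(9025/9) = v_19(num) − v_19(den) = 2; compare against these criteria.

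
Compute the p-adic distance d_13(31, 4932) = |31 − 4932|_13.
d_13(31, 4932) = 1/169

Step 1 — x − y = 31 − 4932 = -4901. Step 2 — v_13(-4901) = 2 (factor: -4901 = −(13^2 · 29); the sign does not affect v_p). Step 3 — |x − y|_13 = 13^{-2} = 1/169.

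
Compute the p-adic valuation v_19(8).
v_19(8) = 0

v_19(n) is the largest exponent k such that 19^k divides n. Factor out: 8 = 19^0 · 8. (Sign doesn't affect v_p.) So v_19(8) = 0.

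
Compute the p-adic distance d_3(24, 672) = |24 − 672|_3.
d_3(24, 672) = 1/81

Step 1 — x − y = 24 − 672 = -648. Step 2 — v_3(-648) = 4 (factor: -648 = −(3^4 · 8); the sign does not affect v_p). Step 3 — |x − y|_3 = 3^{-4} = 1/81.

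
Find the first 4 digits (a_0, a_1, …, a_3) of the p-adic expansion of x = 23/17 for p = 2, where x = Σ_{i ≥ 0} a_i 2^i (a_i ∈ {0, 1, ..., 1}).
(a_0, …, a_3) = (1, 1, 1, 0)

v_2(23/17) = 0 (numerator and denominator both coprime to 2), so x ∈ ℤ_2^×. Compute digits iteratively via a_i = x_i mod 2, x_{i+1} = (x_i − a_i)/2, with x_0 = x:
  x_0 = 23/17;  a_0 = 1;  x_1 = (x_0 − 1)/2 = 3/17
  x_1 = 3/17;  a_1 = 1;  x_2 = (x_1 − 1)/2 = -7/17
  x_2 = -7/17;  a_2 = 1;  x_3 = (x_2 − 1)/2 = -12/17
  x_3 = -12/17;  a_3 = 0;  x_4 = (x_3 − 0)/2 = -6/17
Digits: (1, 1, 1, 0).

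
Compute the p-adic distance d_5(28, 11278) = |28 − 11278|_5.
d_5(28, 11278) = 1/625

Step 1 — x − y = 28 − 11278 = -11250. Step 2 — v_5(-11250) = 4 (factor: -11250 = −(5^4 · 18); the sign does not affect v_p). Step 3 — |x − y|_5 = 5^{-4} = 1/625.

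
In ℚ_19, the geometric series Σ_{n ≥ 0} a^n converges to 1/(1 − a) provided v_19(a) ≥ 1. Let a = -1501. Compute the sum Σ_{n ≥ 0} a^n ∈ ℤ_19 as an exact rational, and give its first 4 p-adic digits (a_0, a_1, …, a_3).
Σ a^n = 1/(1 − a) = 1/1502;  first 4 digits = (1, 16, 4, 16)

v_19(a) = 1 ≥ 1, so the series converges in ℤ_19 to 1/(1 − a) = 1/(1 − (-1501)) = 1/1502. Expand this rational in ℤ_19: compute digits iteratively via d_i = x_i mod 19, x_{i+1} = (x_i − d_i)/19. The first 4 digits are (1, 16, 4, 16).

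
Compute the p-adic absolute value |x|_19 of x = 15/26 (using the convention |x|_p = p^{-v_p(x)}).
|15/26|_19 = 1

Step 1 — compute v_19(x) by factoring powers of 19 out of the numerator and denominator: v_19(15/26) = 0. Step 2 — apply |x|_p = p^{-v_p(x)} = 19^{0} = 1.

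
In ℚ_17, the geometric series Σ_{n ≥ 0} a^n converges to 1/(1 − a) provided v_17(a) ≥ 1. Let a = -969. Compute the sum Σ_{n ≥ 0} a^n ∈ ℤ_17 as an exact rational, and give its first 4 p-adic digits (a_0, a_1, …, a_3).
Σ a^n = 1/(1 − a) = 1/970;  first 4 digits = (1, 11, 15, 8)

v_17(a) = 1 ≥ 1, so the series converges in ℤ_17 to 1/(1 − a) = 1/(1 − (-969)) = 1/970. Expand this rational in ℤ_17: compute digits iteratively via d_i = x_i mod 17, x_{i+1} = (x_i − d_i)/17. The first 4 digits are (1, 11, 15, 8).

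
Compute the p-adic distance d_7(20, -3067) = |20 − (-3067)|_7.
d_7(20, -3067) = 1/343

Step 1 — x − y = 20 − (-3067) = 3087. Step 2 — v_7(3087) = 3 (factor: 3087 = (7^3 · 9); the sign does not affect v_p). Step 3 — |x − y|_7 = 7^{-3} = 1/343.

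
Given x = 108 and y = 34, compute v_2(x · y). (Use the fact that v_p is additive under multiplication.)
v_2(3672) = 3

v_p(x) = 2 (factor: 108 = 2^2 · 27); v_p(y) = 1 (factor: 34 = 2^1 · 17). Additivity: v_p(xy) = v_p(x) + v_p(y) = 2 + 1 = 3. (Direct check: xy = 3672 = 2^3 · (459).)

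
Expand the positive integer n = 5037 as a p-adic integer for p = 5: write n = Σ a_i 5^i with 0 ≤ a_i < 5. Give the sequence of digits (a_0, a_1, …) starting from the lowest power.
(a_0, a_1, …) = (2, 2, 1, 0, 3, 1)

Repeated division by 5 gives the digits low-to-high: 5037 = 2 + 2·5^1 + 1·5^2 + 3·5^4 + 1·5^5. Digit sequence: (2, 2, 1, 0, 3, 1).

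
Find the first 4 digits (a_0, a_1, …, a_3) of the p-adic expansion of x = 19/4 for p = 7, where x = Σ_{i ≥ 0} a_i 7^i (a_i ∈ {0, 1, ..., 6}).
(a_0, …, a_3) = (3, 2, 5, 1)

v_7(19/4) = 0 (numerator and denominator both coprime to 7), so x ∈ ℤ_7^×. Compute digits iteratively via a_i = x_i mod 7, x_{i+1} = (x_i − a_i)/7, with x_0 = x:
  x_0 = 19/4;  a_0 = 3;  x_1 = (x_0 − 3)/7 = 1/4
  x_1 = 1/4;  a_1 = 2;  x_2 = (x_1 − 2)/7 = -1/4
  x_2 = -1/4;  a_2 = 5;  x_3 = (x_2 − 5)/7 = -3/4
  x_3 = -3/4;  a_3 = 1;  x_4 = (x_3 − 1)/7 = -1/4
Digits: (3, 2, 5, 1).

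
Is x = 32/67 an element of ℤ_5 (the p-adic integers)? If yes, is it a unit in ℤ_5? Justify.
x ∈ ℤ_5^× (unit); v_5(x) = 0

ℤ_5 = {x ∈ ℚ_5 : v_5(x) ≥ 0} and ℤ_5^× = {x ∈ ℤ_5 : v_5(x) = 0}. Here v_5(32/67) = v_5(num) − v_5(den) = 0; compare against these criteria.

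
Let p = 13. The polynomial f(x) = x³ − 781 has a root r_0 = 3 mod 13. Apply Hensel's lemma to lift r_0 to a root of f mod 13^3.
r_2 = 1095 (mod 2197)

Hensel: r_{i+1} = r_i − f(r_i)/f′(r_i) mod 13^{i+2}, where f′(x) = 3x². Iterate:
  r_0 = 3 (mod 13)
  r_1 = 81 (mod 169)
  r_2 = 1095 (mod 2197)
Final: r = 1095 with f(r) ≡ 0 mod 13^3.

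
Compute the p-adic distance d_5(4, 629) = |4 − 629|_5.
d_5(4, 629) = 1/625

Step 1 — x − y = 4 − 629 = -625. Step 2 — v_5(-625) = 4 (factor: -625 = −(5^4 · 1); the sign does not affect v_p). Step 3 — |x − y|_5 = 5^{-4} = 1/625.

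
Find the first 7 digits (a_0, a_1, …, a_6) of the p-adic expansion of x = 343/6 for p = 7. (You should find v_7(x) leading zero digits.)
(a_0, …, a_6) = (0, 0, 0, 6, 5, 5, 5)

v_7(343/6) = 3, so a_0 = ... = a_2 = 0. Factor out: x = 7^3 · u with u = 1/6 a unit in ℤ_7. Expand u iteratively via a_{v+i} = u_i mod 7, u_{i+1} = (u_i − a_{v+i})/7:
  u_0 = 1/6;  a_3 = 6;  u_1 = (u_0 − 6)/7 = -5/6
  u_1 = -5/6;  a_4 = 5;  u_2 = (u_1 − 5)/7 = -5/6
  u_2 = -5/6;  a_5 = 5;  u_3 = (u_2 − 5)/7 = -5/6
  u_3 = -5/6;  a_6 = 5;  u_4 = (u_3 − 5)/7 = -5/6
Digits: (0, 0, 0, 6, 5, 5, 5).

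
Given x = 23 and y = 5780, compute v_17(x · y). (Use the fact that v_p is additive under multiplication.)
v_17(132940) = 2

v_p(x) = 0 (factor: 23 = 17^0 · 23); v_p(y) = 2 (factor: 5780 = 17^2 · 20). Additivity: v_p(xy) = v_p(x) + v_p(y) = 0 + 2 = 2. (Direct check: xy = 132940 = 17^2 · (460).)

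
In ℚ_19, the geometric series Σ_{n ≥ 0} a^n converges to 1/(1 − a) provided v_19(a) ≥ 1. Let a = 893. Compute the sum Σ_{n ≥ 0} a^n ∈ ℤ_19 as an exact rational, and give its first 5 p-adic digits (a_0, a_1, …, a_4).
Σ a^n = 1/(1 − a) = -1/892;  first 5 digits = (1, 9, 7, 9, 4)

v_19(a) = 1 ≥ 1, so the series converges in ℤ_19 to 1/(1 − a) = 1/(1 − 893) = -1/892. Expand this rational in ℤ_19: compute digits iteratively via d_i = x_i mod 19, x_{i+1} = (x_i − d_i)/19. The first 5 digits are (1, 9, 7, 9, 4).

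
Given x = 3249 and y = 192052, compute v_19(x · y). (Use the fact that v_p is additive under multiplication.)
v_19(623976948) = 5

v_p(x) = 2 (factor: 3249 = 19^2 · 9); v_p(y) = 3 (factor: 192052 = 19^3 · 28). Additivity: v_p(xy) = v_p(x) + v_p(y) = 2 + 3 = 5. (Direct check: xy = 623976948 = 19^5 · (252).)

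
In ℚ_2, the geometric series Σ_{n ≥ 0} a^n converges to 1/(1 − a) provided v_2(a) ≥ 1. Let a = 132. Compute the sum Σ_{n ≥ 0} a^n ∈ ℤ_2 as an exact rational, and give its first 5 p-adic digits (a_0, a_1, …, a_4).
Σ a^n = 1/(1 − a) = -1/131;  first 5 digits = (1, 0, 1, 0, 1)

v_2(a) = 2 ≥ 1, so the series converges in ℤ_2 to 1/(1 − a) = 1/(1 − 132) = -1/131. Expand this rational in ℤ_2: compute digits iteratively via d_i = x_i mod 2, x_{i+1} = (x_i − d_i)/2. The first 5 digits are (1, 0, 1, 0, 1).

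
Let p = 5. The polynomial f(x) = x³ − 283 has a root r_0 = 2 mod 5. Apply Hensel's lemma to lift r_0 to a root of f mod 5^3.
r_2 = 77 (mod 125)

Hensel: r_{i+1} = r_i − f(r_i)/f′(r_i) mod 5^{i+2}, where f′(x) = 3x². Iterate:
  r_0 = 2 (mod 5)
  r_1 = 2 (mod 25)
  r_2 = 77 (mod 125)
Final: r = 77 with f(r) ≡ 0 mod 5^3.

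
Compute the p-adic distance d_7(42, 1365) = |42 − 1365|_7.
d_7(42, 1365) = 1/49

Step 1 — x − y = 42 − 1365 = -1323. Step 2 — v_7(-1323) = 2 (factor: -1323 = −(7^2 · 27); the sign does not affect v_p). Step 3 — |x − y|_7 = 7^{-2} = 1/49.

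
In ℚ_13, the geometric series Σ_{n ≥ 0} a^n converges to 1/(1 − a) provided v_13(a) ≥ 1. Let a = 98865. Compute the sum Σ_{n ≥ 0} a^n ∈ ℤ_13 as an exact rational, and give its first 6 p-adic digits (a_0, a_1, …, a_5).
Σ a^n = 1/(1 − a) = -1/98864;  first 6 digits = (1, 0, 0, 6, 3, 0)

v_13(a) = 3 ≥ 1, so the series converges in ℤ_13 to 1/(1 − a) = 1/(1 − 98865) = -1/98864. Expand this rational in ℤ_13: compute digits iteratively via d_i = x_i mod 13, x_{i+1} = (x_i − d_i)/13. The first 6 digits are (1, 0, 0, 6, 3, 0).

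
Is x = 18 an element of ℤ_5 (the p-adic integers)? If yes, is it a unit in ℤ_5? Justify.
x ∈ ℤ_5^× (unit); v_5(x) = 0

ℤ_5 = {x ∈ ℚ_5 : v_5(x) ≥ 0} and ℤ_5^× = {x ∈ ℤ_5 : v_5(x) = 0}. Here v_5(18) = v_5(num) − v_5(den) = 0; compare against these criteria.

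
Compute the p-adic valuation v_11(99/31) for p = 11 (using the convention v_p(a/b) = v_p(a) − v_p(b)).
v_11(99/31) = 1

Factor powers of 11 from the numerator and denominator of the reduced fraction: 99 = 11^1 · 9 and 31 = 11^0 · 31. Apply v_p(a/b) = v_p(a) − v_p(b): v_11(99/31) = 1 − 0 = 1.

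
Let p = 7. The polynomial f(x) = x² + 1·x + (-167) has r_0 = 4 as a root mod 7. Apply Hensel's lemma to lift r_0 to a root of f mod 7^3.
r_2 = 249 (mod 343)

Hensel: r_{i+1} = r_i − f(r_i)·(f′(r_i))^{-1} mod 7^{i+2}, f′(x) = 2x + 1. Iterate:
  r_0 = 4 (mod 7)
  r_1 = 4 (mod 49)
  r_2 = 249 (mod 343)
Final: r = 249 satisfies f(r) ≡ 0 mod 7^3.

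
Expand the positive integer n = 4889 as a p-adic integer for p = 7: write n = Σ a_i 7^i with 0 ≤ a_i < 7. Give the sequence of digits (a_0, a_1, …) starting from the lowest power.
(a_0, a_1, …) = (3, 5, 1, 0, 2)

Repeated division by 7 gives the digits low-to-high: 4889 = 3 + 5·7^1 + 1·7^2 + 2·7^4. Digit sequence: (3, 5, 1, 0, 2).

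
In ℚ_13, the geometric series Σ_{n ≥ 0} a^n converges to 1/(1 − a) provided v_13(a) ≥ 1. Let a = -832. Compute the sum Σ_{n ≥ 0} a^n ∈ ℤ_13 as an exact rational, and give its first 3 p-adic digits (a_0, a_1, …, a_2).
Σ a^n = 1/(1 − a) = 1/833;  first 3 digits = (1, 1, 9)

v_13(a) = 1 ≥ 1, so the series converges in ℤ_13 to 1/(1 − a) = 1/(1 − (-832)) = 1/833. Expand this rational in ℤ_13: compute digits iteratively via d_i = x_i mod 13, x_{i+1} = (x_i − d_i)/13. The first 3 digits are (1, 1, 9).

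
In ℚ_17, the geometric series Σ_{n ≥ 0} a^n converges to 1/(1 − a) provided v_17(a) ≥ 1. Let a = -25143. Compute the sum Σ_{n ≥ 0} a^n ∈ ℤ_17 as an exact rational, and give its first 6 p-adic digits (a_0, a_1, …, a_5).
Σ a^n = 1/(1 − a) = 1/25144;  first 6 digits = (1, 0, 15, 11, 3, 3)

v_17(a) = 2 ≥ 1, so the series converges in ℤ_17 to 1/(1 − a) = 1/(1 − (-25143)) = 1/25144. Expand this rational in ℤ_17: compute digits iteratively via d_i = x_i mod 17, x_{i+1} = (x_i − d_i)/17. The first 6 digits are (1, 0, 15, 11, 3, 3).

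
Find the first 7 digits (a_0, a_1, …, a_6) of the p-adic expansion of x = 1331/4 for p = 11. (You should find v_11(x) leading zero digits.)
(a_0, …, a_6) = (0, 0, 0, 3, 8, 2, 8)

v_11(1331/4) = 3, so a_0 = ... = a_2 = 0. Factor out: x = 11^3 · u with u = 1/4 a unit in ℤ_11. Expand u iteratively via a_{v+i} = u_i mod 11, u_{i+1} = (u_i − a_{v+i})/11:
  u_0 = 1/4;  a_3 = 3;  u_1 = (u_0 − 3)/11 = -1/4
  u_1 = -1/4;  a_4 = 8;  u_2 = (u_1 − 8)/11 = -3/4
  u_2 = -3/4;  a_5 = 2;  u_3 = (u_2 − 2)/11 = -1/4
  u_3 = -1/4;  a_6 = 8;  u_4 = (u_3 − 8)/11 = -3/4
Digits: (0, 0, 0, 3, 8, 2, 8).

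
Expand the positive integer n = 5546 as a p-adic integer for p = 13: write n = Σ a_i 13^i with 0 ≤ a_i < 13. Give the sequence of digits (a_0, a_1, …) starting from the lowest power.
(a_0, a_1, …) = (8, 10, 6, 2)

Repeated division by 13 gives the digits low-to-high: 5546 = 8 + 10·13^1 + 6·13^2 + 2·13^3. Digit sequence: (8, 10, 6, 2).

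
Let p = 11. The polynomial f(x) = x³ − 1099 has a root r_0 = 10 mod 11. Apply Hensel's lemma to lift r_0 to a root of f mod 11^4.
r_3 = 1858 (mod 14641)

Hensel: r_{i+1} = r_i − f(r_i)/f′(r_i) mod 11^{i+2}, where f′(x) = 3x². Iterate:
  r_0 = 10 (mod 11)
  r_1 = 43 (mod 121)
  r_2 = 527 (mod 1331)
  r_3 = 1858 (mod 14641)
Final: r = 1858 with f(r) ≡ 0 mod 11^4.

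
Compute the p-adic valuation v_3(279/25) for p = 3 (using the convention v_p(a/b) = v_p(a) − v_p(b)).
v_3(279/25) = 2

Factor powers of 3 from the numerator and denominator of the reduced fraction: 279 = 3^2 · 31 and 25 = 3^0 · 25. Apply v_p(a/b) = v_p(a) − v_p(b): v_3(279/25) = 2 − 0 = 2.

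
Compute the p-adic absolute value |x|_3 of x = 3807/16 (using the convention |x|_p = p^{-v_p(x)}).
|3807/16|_3 = 1/81

Step 1 — compute v_3(x) by factoring powers of 3 out of the numerator and denominator: v_3(3807/16) = 4. Step 2 — apply |x|_p = p^{-v_p(x)} = 3^{-4} = 1/81.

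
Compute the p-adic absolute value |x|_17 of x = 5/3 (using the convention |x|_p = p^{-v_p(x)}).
|5/3|_17 = 1

Step 1 — compute v_17(x) by factoring powers of 17 out of the numerator and denominator: v_17(5/3) = 0. Step 2 — apply |x|_p = p^{-v_p(x)} = 17^{0} = 1.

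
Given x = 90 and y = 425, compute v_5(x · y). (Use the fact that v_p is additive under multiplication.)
v_5(38250) = 3

v_p(x) = 1 (factor: 90 = 5^1 · 18); v_p(y) = 2 (factor: 425 = 5^2 · 17). Additivity: v_p(xy) = v_p(x) + v_p(y) = 1 + 2 = 3. (Direct check: xy = 38250 = 5^3 · (306).)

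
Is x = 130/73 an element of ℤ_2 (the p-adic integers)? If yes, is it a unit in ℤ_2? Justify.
x ∈ ℤ_2 but not a unit; v_2(x) = 1 > 0

ℤ_2 = {x ∈ ℚ_2 : v_2(x) ≥ 0} and ℤ_2^× = {x ∈ ℤ_2 : v_2(x) = 0}. Here v_2(130/73) = v_2(num) − v_2(den) = 1; compare against these criteria.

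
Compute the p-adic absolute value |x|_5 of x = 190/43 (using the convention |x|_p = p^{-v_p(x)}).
|190/43|_5 = 1/5

Step 1 — compute v_5(x) by factoring powers of 5 out of the numerator and denominator: v_5(190/43) = 1. Step 2 — apply |x|_p = p^{-v_p(x)} = 5^{-1} = 1/5.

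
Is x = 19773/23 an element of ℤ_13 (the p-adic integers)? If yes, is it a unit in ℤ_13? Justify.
x ∈ ℤ_13 but not a unit; v_13(x) = 3 > 0

ℤ_13 = {x ∈ ℚ_13 : v_13(x) ≥ 0} and ℤ_13^× = {x ∈ ℤ_13 : v_13(x) = 0}. Here v_13(19773/23) = v_13(num) − v_13(den) = 3; compare against these criteria.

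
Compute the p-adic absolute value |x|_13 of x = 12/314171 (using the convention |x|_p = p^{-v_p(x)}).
|12/314171|_13 = 28561

Step 1 — compute v_13(x) by factoring powers of 13 out of the numerator and denominator: v_13(12/314171) = -4. Step 2 — apply |x|_p = p^{-v_p(x)} = 13^{4} = 28561.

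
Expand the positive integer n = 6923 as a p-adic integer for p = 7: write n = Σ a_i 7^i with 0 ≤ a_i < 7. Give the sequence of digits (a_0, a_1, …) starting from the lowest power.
(a_0, a_1, …) = (0, 2, 1, 6, 2)

Repeated division by 7 gives the digits low-to-high: 6923 = 2·7^1 + 1·7^2 + 6·7^3 + 2·7^4. Digit sequence: (0, 2, 1, 6, 2).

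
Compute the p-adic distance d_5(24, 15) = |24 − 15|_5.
d_5(24, 15) = 1

Step 1 — x − y = 24 − 15 = 9. Step 2 — v_5(9) = 0 (factor: 9 = (5^0 · 9); the sign does not affect v_p). Step 3 — |x − y|_5 = 5^{0} = 1.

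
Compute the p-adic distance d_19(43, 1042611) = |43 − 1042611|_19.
d_19(43, 1042611) = 1/130321

Step 1 — x − y = 43 − 1042611 = -1042568. Step 2 — v_19(-1042568) = 4 (factor: -1042568 = −(19^4 · 8); the sign does not affect v_p). Step 3 — |x − y|_19 = 19^{-4} = 1/130321.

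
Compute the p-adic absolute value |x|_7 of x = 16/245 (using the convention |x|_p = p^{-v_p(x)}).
|16/245|_7 = 49

Step 1 — compute v_7(x) by factoring powers of 7 out of the numerator and denominator: v_7(16/245) = -2. Step 2 — apply |x|_p = p^{-v_p(x)} = 7^{2} = 49.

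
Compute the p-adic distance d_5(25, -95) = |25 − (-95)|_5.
d_5(25, -95) = 1/5

Step 1 — x − y = 25 − (-95) = 120. Step 2 — v_5(120) = 1 (factor: 120 = (5^1 · 24); the sign does not affect v_p). Step 3 — |x − y|_5 = 5^{-1} = 1/5.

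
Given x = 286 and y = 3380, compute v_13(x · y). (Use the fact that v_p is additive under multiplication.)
v_13(966680) = 3

v_p(x) = 1 (factor: 286 = 13^1 · 22); v_p(y) = 2 (factor: 3380 = 13^2 · 20). Additivity: v_p(xy) = v_p(x) + v_p(y) = 1 + 2 = 3. (Direct check: xy = 966680 = 13^3 · (440).)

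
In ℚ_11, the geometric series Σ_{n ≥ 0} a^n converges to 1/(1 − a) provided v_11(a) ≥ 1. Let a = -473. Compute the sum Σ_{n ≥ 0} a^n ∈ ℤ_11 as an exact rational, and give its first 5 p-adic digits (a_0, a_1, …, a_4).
Σ a^n = 1/(1 − a) = 1/474;  first 5 digits = (1, 1, 8, 3, 4)

v_11(a) = 1 ≥ 1, so the series converges in ℤ_11 to 1/(1 − a) = 1/(1 − (-473)) = 1/474. Expand this rational in ℤ_11: compute digits iteratively via d_i = x_i mod 11, x_{i+1} = (x_i − d_i)/11. The first 5 digits are (1, 1, 8, 3, 4).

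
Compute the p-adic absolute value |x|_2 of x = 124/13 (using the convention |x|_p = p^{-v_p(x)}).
|124/13|_2 = 1/4

Step 1 — compute v_2(x) by factoring powers of 2 out of the numerator and denominator: v_2(124/13) = 2. Step 2 — apply |x|_p = p^{-v_p(x)} = 2^{-2} = 1/4.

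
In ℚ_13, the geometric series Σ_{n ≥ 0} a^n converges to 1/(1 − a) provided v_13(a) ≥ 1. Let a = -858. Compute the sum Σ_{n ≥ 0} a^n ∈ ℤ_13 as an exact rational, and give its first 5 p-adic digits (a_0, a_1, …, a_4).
Σ a^n = 1/(1 − a) = 1/859;  first 5 digits = (1, 12, 8, 8, 11)

v_13(a) = 1 ≥ 1, so the series converges in ℤ_13 to 1/(1 − a) = 1/(1 − (-858)) = 1/859. Expand this rational in ℤ_13: compute digits iteratively via d_i = x_i mod 13, x_{i+1} = (x_i − d_i)/13. The first 5 digits are (1, 12, 8, 8, 11).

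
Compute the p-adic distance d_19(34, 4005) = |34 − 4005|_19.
d_19(34, 4005) = 1/361

Step 1 — x − y = 34 − 4005 = -3971. Step 2 — v_19(-3971) = 2 (factor: -3971 = −(19^2 · 11); the sign does not affect v_p). Step 3 — |x − y|_19 = 19^{-2} = 1/361.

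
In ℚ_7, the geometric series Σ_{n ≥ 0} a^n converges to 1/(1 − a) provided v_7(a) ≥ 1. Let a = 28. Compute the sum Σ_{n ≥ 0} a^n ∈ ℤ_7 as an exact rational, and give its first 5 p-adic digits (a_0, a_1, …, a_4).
Σ a^n = 1/(1 − a) = -1/27;  first 5 digits = (1, 4, 2, 3, 6)

v_7(a) = 1 ≥ 1, so the series converges in ℤ_7 to 1/(1 − a) = 1/(1 − 28) = -1/27. Expand this rational in ℤ_7: compute digits iteratively via d_i = x_i mod 7, x_{i+1} = (x_i − d_i)/7. The first 5 digits are (1, 4, 2, 3, 6).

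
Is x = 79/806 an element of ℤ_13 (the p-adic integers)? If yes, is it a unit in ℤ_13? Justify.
x ∉ ℤ_13 (v_13(x) = -1 < 0)

ℤ_13 = {x ∈ ℚ_13 : v_13(x) ≥ 0} and ℤ_13^× = {x ∈ ℤ_13 : v_13(x) = 0}. Here v_13(79/806) = v_13(num) − v_13(den) = -1; compare against these criteria.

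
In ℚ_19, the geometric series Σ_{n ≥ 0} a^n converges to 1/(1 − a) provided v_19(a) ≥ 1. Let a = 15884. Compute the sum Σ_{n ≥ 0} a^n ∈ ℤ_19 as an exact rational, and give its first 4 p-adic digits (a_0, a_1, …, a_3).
Σ a^n = 1/(1 − a) = -1/15883;  first 4 digits = (1, 0, 6, 2)

v_19(a) = 2 ≥ 1, so the series converges in ℤ_19 to 1/(1 − a) = 1/(1 − 15884) = -1/15883. Expand this rational in ℤ_19: compute digits iteratively via d_i = x_i mod 19, x_{i+1} = (x_i − d_i)/19. The first 4 digits are (1, 0, 6, 2).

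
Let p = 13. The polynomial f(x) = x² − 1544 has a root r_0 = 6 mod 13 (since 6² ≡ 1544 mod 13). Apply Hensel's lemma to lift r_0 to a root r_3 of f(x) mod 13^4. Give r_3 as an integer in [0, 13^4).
r_3 = 9821 (mod 28561)

Hensel's recurrence: r_{i+1} = r_i − f(r_i)·(f′(r_i))^{-1} mod 13^{i+2}, with f′(x) = 2x. Iterate:
  r_0 = 6 (mod 13)
  r_1 = 19 (mod 169)
  r_2 = 1033 (mod 2197)
  r_3 = 9821 (mod 28561)
Final: r_3 = 9821, and one checks f(r_3) ≡ 0 mod 13^4.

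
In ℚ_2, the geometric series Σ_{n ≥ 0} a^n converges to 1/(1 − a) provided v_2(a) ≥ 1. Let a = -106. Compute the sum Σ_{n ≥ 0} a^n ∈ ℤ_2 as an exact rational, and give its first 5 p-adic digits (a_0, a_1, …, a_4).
Σ a^n = 1/(1 − a) = 1/107;  first 5 digits = (1, 1, 0, 0, 0)

v_2(a) = 1 ≥ 1, so the series converges in ℤ_2 to 1/(1 − a) = 1/(1 − (-106)) = 1/107. Expand this rational in ℤ_2: compute digits iteratively via d_i = x_i mod 2, x_{i+1} = (x_i − d_i)/2. The first 5 digits are (1, 1, 0, 0, 0).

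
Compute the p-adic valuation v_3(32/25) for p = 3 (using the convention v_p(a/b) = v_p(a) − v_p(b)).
v_3(32/25) = 0

Factor powers of 3 from the numerator and denominator of the reduced fraction: 32 = 3^0 · 32 and 25 = 3^0 · 25. Apply v_p(a/b) = v_p(a) − v_p(b): v_3(32/25) = 0 − 0 = 0.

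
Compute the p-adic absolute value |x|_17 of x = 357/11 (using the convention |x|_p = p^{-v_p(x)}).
|357/11|_17 = 1/17

Step 1 — compute v_17(x) by factoring powers of 17 out of the numerator and denominator: v_17(357/11) = 1. Step 2 — apply |x|_p = p^{-v_p(x)} = 17^{-1} = 1/17.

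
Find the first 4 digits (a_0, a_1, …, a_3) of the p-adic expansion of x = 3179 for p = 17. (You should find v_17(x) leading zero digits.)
(a_0, …, a_3) = (0, 0, 11, 0)

v_17(3179) = 2, so a_0 = ... = a_1 = 0. Factor out: x = 17^2 · u with u = 11 a unit in ℤ_17. Expand u iteratively via a_{v+i} = u_i mod 17, u_{i+1} = (u_i − a_{v+i})/17:
  u_0 = 11;  a_2 = 11;  u_1 = (u_0 − 11)/17 = 0
  u_1 = 0;  a_3 = 0;  u_2 = (u_1 − 0)/17 = 0
Digits: (0, 0, 11, 0).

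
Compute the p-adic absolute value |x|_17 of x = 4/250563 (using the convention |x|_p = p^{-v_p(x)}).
|4/250563|_17 = 83521

Step 1 — compute v_17(x) by factoring powers of 17 out of the numerator and denominator: v_17(4/250563) = -4. Step 2 — apply |x|_p = p^{-v_p(x)} = 17^{4} = 83521.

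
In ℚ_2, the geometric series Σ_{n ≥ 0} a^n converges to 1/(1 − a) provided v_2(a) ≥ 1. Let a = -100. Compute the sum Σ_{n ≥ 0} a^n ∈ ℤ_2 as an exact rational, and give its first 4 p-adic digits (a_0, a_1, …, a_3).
Σ a^n = 1/(1 − a) = 1/101;  first 4 digits = (1, 0, 1, 1)

v_2(a) = 2 ≥ 1, so the series converges in ℤ_2 to 1/(1 − a) = 1/(1 − (-100)) = 1/101. Expand this rational in ℤ_2: compute digits iteratively via d_i = x_i mod 2, x_{i+1} = (x_i − d_i)/2. The first 4 digits are (1, 0, 1, 1).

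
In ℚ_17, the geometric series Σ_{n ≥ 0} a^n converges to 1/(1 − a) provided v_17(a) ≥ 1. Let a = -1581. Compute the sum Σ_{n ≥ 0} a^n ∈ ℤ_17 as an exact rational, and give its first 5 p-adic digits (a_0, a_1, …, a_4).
Σ a^n = 1/(1 − a) = 1/1582;  first 5 digits = (1, 9, 7, 13, 7)

v_17(a) = 1 ≥ 1, so the series converges in ℤ_17 to 1/(1 − a) = 1/(1 − (-1581)) = 1/1582. Expand this rational in ℤ_17: compute digits iteratively via d_i = x_i mod 17, x_{i+1} = (x_i − d_i)/17. The first 5 digits are (1, 9, 7, 13, 7).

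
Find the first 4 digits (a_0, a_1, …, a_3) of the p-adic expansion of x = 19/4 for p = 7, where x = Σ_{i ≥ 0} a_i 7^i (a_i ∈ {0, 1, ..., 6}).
(a_0, …, a_3) = (3, 2, 5, 1)

v_7(19/4) = 0 (numerator and denominator both coprime to 7), so x ∈ ℤ_7^×. Compute digits iteratively via a_i = x_i mod 7, x_{i+1} = (x_i − a_i)/7, with x_0 = x:
  x_0 = 19/4;  a_0 = 3;  x_1 = (x_0 − 3)/7 = 1/4
  x_1 = 1/4;  a_1 = 2;  x_2 = (x_1 − 2)/7 = -1/4
  x_2 = -1/4;  a_2 = 5;  x_3 = (x_2 − 5)/7 = -3/4
  x_3 = -3/4;  a_3 = 1;  x_4 = (x_3 − 1)/7 = -1/4
Digits: (3, 2, 5, 1).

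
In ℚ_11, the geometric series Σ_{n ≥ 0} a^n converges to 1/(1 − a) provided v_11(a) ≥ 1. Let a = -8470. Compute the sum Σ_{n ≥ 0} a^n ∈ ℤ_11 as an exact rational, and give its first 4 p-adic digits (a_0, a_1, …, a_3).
Σ a^n = 1/(1 − a) = 1/8471;  first 4 digits = (1, 0, 7, 4)

v_11(a) = 2 ≥ 1, so the series converges in ℤ_11 to 1/(1 − a) = 1/(1 − (-8470)) = 1/8471. Expand this rational in ℤ_11: compute digits iteratively via d_i = x_i mod 11, x_{i+1} = (x_i − d_i)/11. The first 4 digits are (1, 0, 7, 4).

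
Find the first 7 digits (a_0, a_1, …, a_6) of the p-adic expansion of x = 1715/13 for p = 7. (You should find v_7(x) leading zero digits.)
(a_0, …, a_6) = (0, 0, 0, 2, 3, 6, 5)

v_7(1715/13) = 3, so a_0 = ... = a_2 = 0. Factor out: x = 7^3 · u with u = 5/13 a unit in ℤ_7. Expand u iteratively via a_{v+i} = u_i mod 7, u_{i+1} = (u_i − a_{v+i})/7:
  u_0 = 5/13;  a_3 = 2;  u_1 = (u_0 − 2)/7 = -3/13
  u_1 = -3/13;  a_4 = 3;  u_2 = (u_1 − 3)/7 = -6/13
  u_2 = -6/13;  a_5 = 6;  u_3 = (u_2 − 6)/7 = -12/13
  u_3 = -12/13;  a_6 = 5;  u_4 = (u_3 − 5)/7 = -11/13
Digits: (0, 0, 0, 2, 3, 6, 5).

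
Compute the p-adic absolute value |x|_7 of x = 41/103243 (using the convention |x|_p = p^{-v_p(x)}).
|41/103243|_7 = 2401

Step 1 — compute v_7(x) by factoring powers of 7 out of the numerator and denominator: v_7(41/103243) = -4. Step 2 — apply |x|_p = p^{-v_p(x)} = 7^{4} = 2401.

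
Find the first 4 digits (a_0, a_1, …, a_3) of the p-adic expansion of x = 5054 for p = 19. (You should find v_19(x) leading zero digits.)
(a_0, …, a_3) = (0, 0, 14, 0)

v_19(5054) = 2, so a_0 = ... = a_1 = 0. Factor out: x = 19^2 · u with u = 14 a unit in ℤ_19. Expand u iteratively via a_{v+i} = u_i mod 19, u_{i+1} = (u_i − a_{v+i})/19:
  u_0 = 14;  a_2 = 14;  u_1 = (u_0 − 14)/19 = 0
  u_1 = 0;  a_3 = 0;  u_2 = (u_1 − 0)/19 = 0
Digits: (0, 0, 14, 0).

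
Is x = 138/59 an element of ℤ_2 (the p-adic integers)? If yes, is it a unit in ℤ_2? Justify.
x ∈ ℤ_2 but not a unit; v_2(x) = 1 > 0

ℤ_2 = {x ∈ ℚ_2 : v_2(x) ≥ 0} and ℤ_2^× = {x ∈ ℤ_2 : v_2(x) = 0}. Here v_2(138/59) = v_2(num) − v_2(den) = 1; compare against these criteria.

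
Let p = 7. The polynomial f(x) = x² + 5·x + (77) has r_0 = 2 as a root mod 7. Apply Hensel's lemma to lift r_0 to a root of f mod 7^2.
r_1 = 30 (mod 49)

Hensel: r_{i+1} = r_i − f(r_i)·(f′(r_i))^{-1} mod 7^{i+2}, f′(x) = 2x + 5. Iterate:
  r_0 = 2 (mod 7)
  r_1 = 30 (mod 49)
Final: r = 30 satisfies f(r) ≡ 0 mod 7^2.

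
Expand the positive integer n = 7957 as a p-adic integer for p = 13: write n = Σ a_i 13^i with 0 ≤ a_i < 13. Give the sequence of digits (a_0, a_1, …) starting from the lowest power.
(a_0, a_1, …) = (1, 1, 8, 3)

Repeated division by 13 gives the digits low-to-high: 7957 = 1 + 1·13^1 + 8·13^2 + 3·13^3. Digit sequence: (1, 1, 8, 3).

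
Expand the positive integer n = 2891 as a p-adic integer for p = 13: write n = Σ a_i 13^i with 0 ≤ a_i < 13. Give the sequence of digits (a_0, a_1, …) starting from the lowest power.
(a_0, a_1, …) = (5, 1, 4, 1)

Repeated division by 13 gives the digits low-to-high: 2891 = 5 + 1·13^1 + 4·13^2 + 1·13^3. Digit sequence: (5, 1, 4, 1).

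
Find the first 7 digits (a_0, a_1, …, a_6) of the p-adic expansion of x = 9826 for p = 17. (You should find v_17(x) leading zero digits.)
(a_0, …, a_6) = (0, 0, 0, 2, 0, 0, 0)

v_17(9826) = 3, so a_0 = ... = a_2 = 0. Factor out: x = 17^3 · u with u = 2 a unit in ℤ_17. Expand u iteratively via a_{v+i} = u_i mod 17, u_{i+1} = (u_i − a_{v+i})/17:
  u_0 = 2;  a_3 = 2;  u_1 = (u_0 − 2)/17 = 0
  u_1 = 0;  a_4 = 0;  u_2 = (u_1 − 0)/17 = 0
  u_2 = 0;  a_5 = 0;  u_3 = (u_2 − 0)/17 = 0
  u_3 = 0;  a_6 = 0;  u_4 = (u_3 − 0)/17 = 0
Digits: (0, 0, 0, 2, 0, 0, 0).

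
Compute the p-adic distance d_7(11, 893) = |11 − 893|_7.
d_7(11, 893) = 1/49

Step 1 — x − y = 11 − 893 = -882. Step 2 — v_7(-882) = 2 (factor: -882 = −(7^2 · 18); the sign does not affect v_p). Step 3 — |x − y|_7 = 7^{-2} = 1/49.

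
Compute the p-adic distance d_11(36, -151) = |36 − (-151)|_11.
d_11(36, -151) = 1/11

Step 1 — x − y = 36 − (-151) = 187. Step 2 — v_11(187) = 1 (factor: 187 = (11^1 · 17); the sign does not affect v_p). Step 3 — |x − y|_11 = 11^{-1} = 1/11.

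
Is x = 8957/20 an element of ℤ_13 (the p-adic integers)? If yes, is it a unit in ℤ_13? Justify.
x ∈ ℤ_13 but not a unit; v_13(x) = 2 > 0

ℤ_13 = {x ∈ ℚ_13 : v_13(x) ≥ 0} and ℤ_13^× = {x ∈ ℤ_13 : v_13(x) = 0}. Here v_13(8957/20) = v_13(num) − v_13(den) = 2; compare against these criteria.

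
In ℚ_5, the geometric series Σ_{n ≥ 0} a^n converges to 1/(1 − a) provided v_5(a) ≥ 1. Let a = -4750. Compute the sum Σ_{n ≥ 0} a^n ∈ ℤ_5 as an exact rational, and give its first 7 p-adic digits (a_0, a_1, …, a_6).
Σ a^n = 1/(1 − a) = 1/4751;  first 7 digits = (1, 0, 0, 2, 2, 3, 3)

v_5(a) = 3 ≥ 1, so the series converges in ℤ_5 to 1/(1 − a) = 1/(1 − (-4750)) = 1/4751. Expand this rational in ℤ_5: compute digits iteratively via d_i = x_i mod 5, x_{i+1} = (x_i − d_i)/5. The first 7 digits are (1, 0, 0, 2, 2, 3, 3).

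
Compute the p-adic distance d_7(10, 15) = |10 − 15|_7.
d_7(10, 15) = 1

Step 1 — x − y = 10 − 15 = -5. Step 2 — v_7(-5) = 0 (factor: -5 = −(7^0 · 5); the sign does not affect v_p). Step 3 — |x − y|_7 = 7^{0} = 1.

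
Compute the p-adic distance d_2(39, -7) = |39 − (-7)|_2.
d_2(39, -7) = 1/2

Step 1 — x − y = 39 − (-7) = 46. Step 2 — v_2(46) = 1 (factor: 46 = (2^1 · 23); the sign does not affect v_p). Step 3 — |x − y|_2 = 2^{-1} = 1/2.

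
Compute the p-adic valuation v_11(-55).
v_11(-55) = 1

v_11(n) is the largest exponent k such that 11^k divides n. Factor out: -55 = -11^1 · 5. (Sign doesn't affect v_p.) So v_11(-55) = 1.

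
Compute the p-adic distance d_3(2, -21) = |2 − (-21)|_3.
d_3(2, -21) = 1

Step 1 — x − y = 2 − (-21) = 23. Step 2 — v_3(23) = 0 (factor: 23 = (3^0 · 23); the sign does not affect v_p). Step 3 — |x − y|_3 = 3^{0} = 1.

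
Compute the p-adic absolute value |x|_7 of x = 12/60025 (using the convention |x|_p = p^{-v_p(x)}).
|12/60025|_7 = 2401

Step 1 — compute v_7(x) by factoring powers of 7 out of the numerator and denominator: v_7(12/60025) = -4. Step 2 — apply |x|_p = p^{-v_p(x)} = 7^{4} = 2401.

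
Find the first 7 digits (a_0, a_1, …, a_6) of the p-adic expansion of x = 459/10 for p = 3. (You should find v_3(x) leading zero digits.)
(a_0, …, a_6) = (0, 0, 0, 2, 2, 2, 0)

v_3(459/10) = 3, so a_0 = ... = a_2 = 0. Factor out: x = 3^3 · u with u = 17/10 a unit in ℤ_3. Expand u iteratively via a_{v+i} = u_i mod 3, u_{i+1} = (u_i − a_{v+i})/3:
  u_0 = 17/10;  a_3 = 2;  u_1 = (u_0 − 2)/3 = -1/10
  u_1 = -1/10;  a_4 = 2;  u_2 = (u_1 − 2)/3 = -7/10
  u_2 = -7/10;  a_5 = 2;  u_3 = (u_2 − 2)/3 = -9/10
  u_3 = -9/10;  a_6 = 0;  u_4 = (u_3 − 0)/3 = -3/10
Digits: (0, 0, 0, 2, 2, 2, 0).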